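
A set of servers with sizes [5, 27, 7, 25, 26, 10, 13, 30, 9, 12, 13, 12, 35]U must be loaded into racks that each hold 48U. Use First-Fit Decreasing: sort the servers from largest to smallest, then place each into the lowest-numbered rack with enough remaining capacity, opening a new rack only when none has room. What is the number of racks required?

Sorted descending: 35, 30, 27, 26, 25, 13, 13, 12, 12, 10, 9, 7, 5.
Put 35U in rack 1; 13U remain.
Put 30U in rack 2; 18U remain.
Put 27U in rack 3; 21U remain.
Put 26U in rack 4; 22U remain.
Put 25U in rack 5; 23U remain.
Put 13U in rack 1; 0U remain.
Put 13U in rack 2; 5U remain.
Put 12U in rack 3; 9U remain.
Put 12U in rack 4; 10U remain.
Put 10U in rack 4; 0U remain.
Put 9U in rack 3; 0U remain.
Put 7U in rack 5; 16U remain.
Put 5U in rack 2; 0U remain.

5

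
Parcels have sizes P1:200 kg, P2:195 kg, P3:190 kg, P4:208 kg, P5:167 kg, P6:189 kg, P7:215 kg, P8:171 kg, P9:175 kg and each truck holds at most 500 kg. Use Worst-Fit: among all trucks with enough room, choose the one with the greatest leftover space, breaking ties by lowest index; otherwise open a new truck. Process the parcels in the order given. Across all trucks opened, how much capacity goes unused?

790

Put P1 (200 kg) in truck 1; 300 kg remain.
Put P2 (195 kg) in truck 1; 105 kg remain.
Put P3 (190 kg) in truck 2; 310 kg remain.
Put P4 (208 kg) in truck 2; 102 kg remain.
Put P5 (167 kg) in truck 3; 333 kg remain.
Put P6 (189 kg) in truck 3; 144 kg remain.
Put P7 (215 kg) in truck 4; 285 kg remain.
Put P8 (171 kg) in truck 4; 114 kg remain.
Put P9 (175 kg) in truck 5; 325 kg remain.
5 trucks × 500 kg = 2500 kg; used 1710 kg; unused 790 kg.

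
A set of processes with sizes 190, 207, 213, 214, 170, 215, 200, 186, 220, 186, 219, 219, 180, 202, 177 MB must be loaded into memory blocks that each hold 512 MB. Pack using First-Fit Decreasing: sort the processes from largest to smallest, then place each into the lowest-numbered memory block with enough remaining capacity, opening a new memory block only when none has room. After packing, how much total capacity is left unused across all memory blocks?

1098

Sorted descending: 220, 219, 219, 215, 214, 213, 207, 202, 200, 190, 186, 186, 180, 177, 170.
memory block 1: place 220 MB, 292 MB left
memory block 1: place 219 MB, 73 MB left
memory block 2: place 219 MB, 293 MB left
memory block 2: place 215 MB, 78 MB left
memory block 3: place 214 MB, 298 MB left
memory block 3: place 213 MB, 85 MB left
memory block 4: place 207 MB, 305 MB left
memory block 4: place 202 MB, 103 MB left
memory block 5: place 200 MB, 312 MB left
memory block 5: place 190 MB, 122 MB left
memory block 6: place 186 MB, 326 MB left
memory block 6: place 186 MB, 140 MB left
memory block 7: place 180 MB, 332 MB left
memory block 7: place 177 MB, 155 MB left
memory block 8: place 170 MB, 342 MB left
8 memory blocks × 512 MB = 4096 MB; used 2998 MB; unused 1098 MB.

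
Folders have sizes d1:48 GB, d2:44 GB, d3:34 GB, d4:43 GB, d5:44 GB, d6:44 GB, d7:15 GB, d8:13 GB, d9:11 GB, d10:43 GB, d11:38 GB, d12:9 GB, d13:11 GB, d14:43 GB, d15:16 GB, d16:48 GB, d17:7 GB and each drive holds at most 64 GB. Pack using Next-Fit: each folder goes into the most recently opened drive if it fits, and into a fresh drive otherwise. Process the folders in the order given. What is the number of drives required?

11

drive 1: place d1 (48 GB), 16 GB left
drive 2: place d2 (44 GB), 20 GB left
drive 3: place d3 (34 GB), 30 GB left
drive 4: place d4 (43 GB), 21 GB left
drive 5: place d5 (44 GB), 20 GB left
drive 6: place d6 (44 GB), 20 GB left
drive 6: place d7 (15 GB), 5 GB left
drive 7: place d8 (13 GB), 51 GB left
drive 7: place d9 (11 GB), 40 GB left
drive 8: place d10 (43 GB), 21 GB left
drive 9: place d11 (38 GB), 26 GB left
drive 9: place d12 (9 GB), 17 GB left
drive 9: place d13 (11 GB), 6 GB left
drive 10: place d14 (43 GB), 21 GB left
drive 10: place d15 (16 GB), 5 GB left
drive 11: place d16 (48 GB), 16 GB left
drive 11: place d17 (7 GB), 9 GB left
Final drives: [48] [44] [34] [43] [44] [44,15] [13,11] [43] [38,9,11] [43,16] [48,7].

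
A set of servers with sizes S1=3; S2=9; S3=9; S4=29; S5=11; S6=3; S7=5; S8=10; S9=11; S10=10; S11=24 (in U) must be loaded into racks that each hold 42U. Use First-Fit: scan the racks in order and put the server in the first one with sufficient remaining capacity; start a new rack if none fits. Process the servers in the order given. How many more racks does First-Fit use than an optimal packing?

First-Fit: [3,9,9,11,3,5] [29,10] [11,10] [24] → 4 racks.
Total size 124U; any packing needs at least ⌈124/42⌉ = 3 racks.
An optimal packing achieves that bound: [29,11] [24,10,5,3] [11,10,9,9,3] → 3 racks.
Excess: 4 − 3 = 1.

1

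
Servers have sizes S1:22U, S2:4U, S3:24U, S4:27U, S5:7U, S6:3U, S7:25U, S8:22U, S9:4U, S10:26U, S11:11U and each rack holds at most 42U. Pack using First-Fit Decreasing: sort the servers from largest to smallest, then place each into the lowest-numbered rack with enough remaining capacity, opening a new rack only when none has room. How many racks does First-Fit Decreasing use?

Sorted descending: 27, 26, 25, 24, 22, 22, 11, 7, 4, 4, 3.
27U → rack 1 (remaining 15U)
26U → rack 2 (remaining 16U)
25U → rack 3 (remaining 17U)
24U → rack 4 (remaining 18U)
22U → rack 5 (remaining 20U)
22U → rack 6 (remaining 20U)
11U → rack 1 (remaining 4U)
7U → rack 2 (remaining 9U)
4U → rack 1 (remaining 0U)
4U → rack 2 (remaining 5U)
3U → rack 2 (remaining 2U)
Final racks: [27,11,4] [26,7,4,3] [25] [24] [22] [22].

6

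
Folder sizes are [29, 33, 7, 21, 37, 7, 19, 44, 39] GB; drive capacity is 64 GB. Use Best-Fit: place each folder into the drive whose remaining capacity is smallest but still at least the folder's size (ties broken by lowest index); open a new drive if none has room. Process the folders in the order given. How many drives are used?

5 drives

Put 29 GB in drive 1; 35 GB remain.
Put 33 GB in drive 1; 2 GB remain.
Put 7 GB in drive 2; 57 GB remain.
Put 21 GB in drive 2; 36 GB remain.
Put 37 GB in drive 3; 27 GB remain.
Put 7 GB in drive 3; 20 GB remain.
Put 19 GB in drive 3; 1 GB remain.
Put 44 GB in drive 4; 20 GB remain.
Put 39 GB in drive 5; 25 GB remain.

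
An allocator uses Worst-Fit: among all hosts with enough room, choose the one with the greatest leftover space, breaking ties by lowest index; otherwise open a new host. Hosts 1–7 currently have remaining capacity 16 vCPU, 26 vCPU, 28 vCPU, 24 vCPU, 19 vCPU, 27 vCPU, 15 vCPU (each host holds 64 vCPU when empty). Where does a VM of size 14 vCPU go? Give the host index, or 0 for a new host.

Hosts with room: host 1 (16 vCPU), host 2 (26 vCPU), host 3 (28 vCPU), host 4 (24 vCPU), host 5 (19 vCPU), host 6 (27 vCPU), host 7 (15 vCPU).
Most room is host 3 with 28 vCPU free.

3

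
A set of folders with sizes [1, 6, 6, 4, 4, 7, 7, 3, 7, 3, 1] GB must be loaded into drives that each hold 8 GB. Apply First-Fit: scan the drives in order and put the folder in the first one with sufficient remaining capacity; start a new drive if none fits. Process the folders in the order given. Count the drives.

7

1 GB → drive 1 (remaining 7 GB)
6 GB → drive 1 (remaining 1 GB)
6 GB → drive 2 (remaining 2 GB)
4 GB → drive 3 (remaining 4 GB)
4 GB → drive 3 (remaining 0 GB)
7 GB → drive 4 (remaining 1 GB)
7 GB → drive 5 (remaining 1 GB)
3 GB → drive 6 (remaining 5 GB)
7 GB → drive 7 (remaining 1 GB)
3 GB → drive 6 (remaining 2 GB)
1 GB → drive 1 (remaining 0 GB)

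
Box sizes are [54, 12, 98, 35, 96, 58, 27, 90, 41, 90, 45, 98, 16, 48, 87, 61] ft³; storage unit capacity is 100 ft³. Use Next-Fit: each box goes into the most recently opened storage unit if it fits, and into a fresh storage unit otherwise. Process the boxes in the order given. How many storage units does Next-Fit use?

Put 54 ft³ in storage unit 1; 46 ft³ remain.
Put 12 ft³ in storage unit 1; 34 ft³ remain.
Put 98 ft³ in storage unit 2; 2 ft³ remain.
Put 35 ft³ in storage unit 3; 65 ft³ remain.
Put 96 ft³ in storage unit 4; 4 ft³ remain.
Put 58 ft³ in storage unit 5; 42 ft³ remain.
Put 27 ft³ in storage unit 5; 15 ft³ remain.
Put 90 ft³ in storage unit 6; 10 ft³ remain.
Put 41 ft³ in storage unit 7; 59 ft³ remain.
Put 90 ft³ in storage unit 8; 10 ft³ remain.
Put 45 ft³ in storage unit 9; 55 ft³ remain.
Put 98 ft³ in storage unit 10; 2 ft³ remain.
Put 16 ft³ in storage unit 11; 84 ft³ remain.
Put 48 ft³ in storage unit 11; 36 ft³ remain.
Put 87 ft³ in storage unit 12; 13 ft³ remain.
Put 61 ft³ in storage unit 13; 39 ft³ remain.

13 storage units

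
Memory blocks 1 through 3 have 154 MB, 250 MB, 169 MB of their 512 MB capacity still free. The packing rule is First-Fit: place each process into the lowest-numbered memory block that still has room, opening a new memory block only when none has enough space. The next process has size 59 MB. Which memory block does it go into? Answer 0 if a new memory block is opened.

Memory blocks with room: memory block 1 (154 MB), memory block 2 (250 MB), memory block 3 (169 MB).
The first with room is memory block 1.

1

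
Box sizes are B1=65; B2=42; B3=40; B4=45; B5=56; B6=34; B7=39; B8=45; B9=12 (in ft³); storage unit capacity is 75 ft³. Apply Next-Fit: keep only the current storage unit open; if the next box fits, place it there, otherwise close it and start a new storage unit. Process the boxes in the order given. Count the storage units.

storage unit 1: place B1 (65 ft³), 10 ft³ left
storage unit 2: place B2 (42 ft³), 33 ft³ left
storage unit 3: place B3 (40 ft³), 35 ft³ left
storage unit 4: place B4 (45 ft³), 30 ft³ left
storage unit 5: place B5 (56 ft³), 19 ft³ left
storage unit 6: place B6 (34 ft³), 41 ft³ left
storage unit 6: place B7 (39 ft³), 2 ft³ left
storage unit 7: place B8 (45 ft³), 30 ft³ left
storage unit 7: place B9 (12 ft³), 18 ft³ left
Final storage units: [65] [42] [40] [45] [56] [34,39] [45,12].

7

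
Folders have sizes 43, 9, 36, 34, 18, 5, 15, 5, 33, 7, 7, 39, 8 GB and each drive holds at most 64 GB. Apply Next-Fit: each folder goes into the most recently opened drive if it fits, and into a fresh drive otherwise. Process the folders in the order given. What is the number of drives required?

43 GB → drive 1 (remaining 21 GB)
9 GB → drive 1 (remaining 12 GB)
36 GB → drive 2 (remaining 28 GB)
34 GB → drive 3 (remaining 30 GB)
18 GB → drive 3 (remaining 12 GB)
5 GB → drive 3 (remaining 7 GB)
15 GB → drive 4 (remaining 49 GB)
5 GB → drive 4 (remaining 44 GB)
33 GB → drive 4 (remaining 11 GB)
7 GB → drive 4 (remaining 4 GB)
7 GB → drive 5 (remaining 57 GB)
39 GB → drive 5 (remaining 18 GB)
8 GB → drive 5 (remaining 10 GB)
Final drives: [43,9] [36] [34,18,5] [15,5,33,7] [7,39,8].

5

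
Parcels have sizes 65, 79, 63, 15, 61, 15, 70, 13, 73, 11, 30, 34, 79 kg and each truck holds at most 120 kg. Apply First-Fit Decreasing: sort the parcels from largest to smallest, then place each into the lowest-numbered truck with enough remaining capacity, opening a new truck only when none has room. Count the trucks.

7

Sorted descending: 79, 79, 73, 70, 65, 63, 61, 34, 30, 15, 15, 13, 11.
truck 1: place 79 kg, 41 kg left
truck 2: place 79 kg, 41 kg left
truck 3: place 73 kg, 47 kg left
truck 4: place 70 kg, 50 kg left
truck 5: place 65 kg, 55 kg left
truck 6: place 63 kg, 57 kg left
truck 7: place 61 kg, 59 kg left
truck 1: place 34 kg, 7 kg left
truck 2: place 30 kg, 11 kg left
truck 3: place 15 kg, 32 kg left
truck 3: place 15 kg, 17 kg left
truck 3: place 13 kg, 4 kg left
truck 2: place 11 kg, 0 kg left
Final trucks: [79,34] [79,30,11] [73,15,15,13] [70] [65] [63] [61].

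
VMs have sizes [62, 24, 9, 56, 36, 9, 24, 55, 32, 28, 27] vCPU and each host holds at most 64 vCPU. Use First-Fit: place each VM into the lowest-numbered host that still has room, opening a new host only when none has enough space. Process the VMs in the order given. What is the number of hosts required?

7 hosts

62 vCPU → host 1 (remaining 2 vCPU)
24 vCPU → host 2 (remaining 40 vCPU)
9 vCPU → host 2 (remaining 31 vCPU)
56 vCPU → host 3 (remaining 8 vCPU)
36 vCPU → host 4 (remaining 28 vCPU)
9 vCPU → host 2 (remaining 22 vCPU)
24 vCPU → host 4 (remaining 4 vCPU)
55 vCPU → host 5 (remaining 9 vCPU)
32 vCPU → host 6 (remaining 32 vCPU)
28 vCPU → host 6 (remaining 4 vCPU)
27 vCPU → host 7 (remaining 37 vCPU)
Final hosts: [62] [24,9,9] [56] [36,24] [55] [32,28] [27].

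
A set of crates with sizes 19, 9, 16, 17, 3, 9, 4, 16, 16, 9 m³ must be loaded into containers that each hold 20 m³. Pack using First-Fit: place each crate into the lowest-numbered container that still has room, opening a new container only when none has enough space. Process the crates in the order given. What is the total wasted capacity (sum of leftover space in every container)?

container 1: place 19 m³, 1 m³ left
container 2: place 9 m³, 11 m³ left
container 3: place 16 m³, 4 m³ left
container 4: place 17 m³, 3 m³ left
container 2: place 3 m³, 8 m³ left
container 5: place 9 m³, 11 m³ left
container 2: place 4 m³, 4 m³ left
container 6: place 16 m³, 4 m³ left
container 7: place 16 m³, 4 m³ left
container 5: place 9 m³, 2 m³ left
7 containers × 20 m³ = 140 m³; used 118 m³; unused 22 m³.

22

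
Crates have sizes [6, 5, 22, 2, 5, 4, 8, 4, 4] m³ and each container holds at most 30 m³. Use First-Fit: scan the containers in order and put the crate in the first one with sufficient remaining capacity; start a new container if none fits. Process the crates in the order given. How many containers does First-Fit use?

container 1: place 6 m³, 24 m³ left
container 1: place 5 m³, 19 m³ left
container 2: place 22 m³, 8 m³ left
container 1: place 2 m³, 17 m³ left
container 1: place 5 m³, 12 m³ left
container 1: place 4 m³, 8 m³ left
container 1: place 8 m³, 0 m³ left
container 2: place 4 m³, 4 m³ left
container 2: place 4 m³, 0 m³ left
Final containers: [6,5,2,5,4,8] [22,4,4].

2 containers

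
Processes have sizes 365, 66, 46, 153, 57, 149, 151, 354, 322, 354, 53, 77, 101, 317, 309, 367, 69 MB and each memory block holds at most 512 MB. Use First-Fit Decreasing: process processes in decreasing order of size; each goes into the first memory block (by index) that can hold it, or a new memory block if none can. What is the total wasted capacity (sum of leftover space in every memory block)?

Sorted descending: 367, 365, 354, 354, 322, 317, 309, 153, 151, 149, 101, 77, 69, 66, 57, 53, 46.
Put 367 MB in memory block 1; 145 MB remain.
Put 365 MB in memory block 2; 147 MB remain.
Put 354 MB in memory block 3; 158 MB remain.
Put 354 MB in memory block 4; 158 MB remain.
Put 322 MB in memory block 5; 190 MB remain.
Put 317 MB in memory block 6; 195 MB remain.
Put 309 MB in memory block 7; 203 MB remain.
Put 153 MB in memory block 3; 5 MB remain.
Put 151 MB in memory block 4; 7 MB remain.
Put 149 MB in memory block 5; 41 MB remain.
Put 101 MB in memory block 1; 44 MB remain.
Put 77 MB in memory block 2; 70 MB remain.
Put 69 MB in memory block 2; 1 MB remain.
Put 66 MB in memory block 6; 129 MB remain.
Put 57 MB in memory block 6; 72 MB remain.
Put 53 MB in memory block 6; 19 MB remain.
Put 46 MB in memory block 7; 157 MB remain.
7 memory blocks × 512 MB = 3584 MB; used 3310 MB; unused 274 MB.

274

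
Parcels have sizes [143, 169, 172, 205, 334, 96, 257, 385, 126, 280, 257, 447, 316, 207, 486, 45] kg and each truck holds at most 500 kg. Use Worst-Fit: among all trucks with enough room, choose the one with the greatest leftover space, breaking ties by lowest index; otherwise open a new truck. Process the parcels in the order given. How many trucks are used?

Put 143 kg in truck 1; 357 kg remain.
Put 169 kg in truck 1; 188 kg remain.
Put 172 kg in truck 1; 16 kg remain.
Put 205 kg in truck 2; 295 kg remain.
Put 334 kg in truck 3; 166 kg remain.
Put 96 kg in truck 2; 199 kg remain.
Put 257 kg in truck 4; 243 kg remain.
Put 385 kg in truck 5; 115 kg remain.
Put 126 kg in truck 4; 117 kg remain.
Put 280 kg in truck 6; 220 kg remain.
Put 257 kg in truck 7; 243 kg remain.
Put 447 kg in truck 8; 53 kg remain.
Put 316 kg in truck 9; 184 kg remain.
Put 207 kg in truck 7; 36 kg remain.
Put 486 kg in truck 10; 14 kg remain.
Put 45 kg in truck 6; 175 kg remain.

10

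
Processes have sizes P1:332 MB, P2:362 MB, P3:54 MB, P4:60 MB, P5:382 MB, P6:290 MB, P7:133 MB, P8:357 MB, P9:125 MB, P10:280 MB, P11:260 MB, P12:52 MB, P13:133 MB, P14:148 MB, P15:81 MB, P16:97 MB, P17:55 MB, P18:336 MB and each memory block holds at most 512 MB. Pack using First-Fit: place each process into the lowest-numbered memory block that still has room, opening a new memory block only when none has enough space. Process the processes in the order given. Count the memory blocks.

Put P1 (332 MB) in memory block 1; 180 MB remain.
Put P2 (362 MB) in memory block 2; 150 MB remain.
Put P3 (54 MB) in memory block 1; 126 MB remain.
Put P4 (60 MB) in memory block 1; 66 MB remain.
Put P5 (382 MB) in memory block 3; 130 MB remain.
Put P6 (290 MB) in memory block 4; 222 MB remain.
Put P7 (133 MB) in memory block 2; 17 MB remain.
Put P8 (357 MB) in memory block 5; 155 MB remain.
Put P9 (125 MB) in memory block 3; 5 MB remain.
Put P10 (280 MB) in memory block 6; 232 MB remain.
Put P11 (260 MB) in memory block 7; 252 MB remain.
Put P12 (52 MB) in memory block 1; 14 MB remain.
Put P13 (133 MB) in memory block 4; 89 MB remain.
Put P14 (148 MB) in memory block 5; 7 MB remain.
Put P15 (81 MB) in memory block 4; 8 MB remain.
Put P16 (97 MB) in memory block 6; 135 MB remain.
Put P17 (55 MB) in memory block 6; 80 MB remain.
Put P18 (336 MB) in memory block 8; 176 MB remain.

8 memory blocks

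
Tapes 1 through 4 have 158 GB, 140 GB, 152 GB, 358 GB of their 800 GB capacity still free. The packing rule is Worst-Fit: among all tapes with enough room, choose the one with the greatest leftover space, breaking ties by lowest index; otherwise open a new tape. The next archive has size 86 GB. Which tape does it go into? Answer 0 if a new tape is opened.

4

Tapes with room: tape 1 (158 GB), tape 2 (140 GB), tape 3 (152 GB), tape 4 (358 GB).
Most room is tape 4 with 358 GB free.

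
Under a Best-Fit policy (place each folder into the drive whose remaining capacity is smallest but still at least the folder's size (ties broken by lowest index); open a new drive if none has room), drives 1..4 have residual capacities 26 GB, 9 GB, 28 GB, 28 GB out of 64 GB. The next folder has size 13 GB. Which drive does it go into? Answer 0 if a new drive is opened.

Drives with room: drive 1 (26 GB), drive 3 (28 GB), drive 4 (28 GB).
Tightest fit is drive 1 with 26 GB free.

1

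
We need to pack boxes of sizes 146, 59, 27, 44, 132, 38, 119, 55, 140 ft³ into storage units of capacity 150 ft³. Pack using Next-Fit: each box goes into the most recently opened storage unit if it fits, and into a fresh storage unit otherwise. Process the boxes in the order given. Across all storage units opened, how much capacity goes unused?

storage unit 1: place 146 ft³, 4 ft³ left
storage unit 2: place 59 ft³, 91 ft³ left
storage unit 2: place 27 ft³, 64 ft³ left
storage unit 2: place 44 ft³, 20 ft³ left
storage unit 3: place 132 ft³, 18 ft³ left
storage unit 4: place 38 ft³, 112 ft³ left
storage unit 5: place 119 ft³, 31 ft³ left
storage unit 6: place 55 ft³, 95 ft³ left
storage unit 7: place 140 ft³, 10 ft³ left
7 storage units × 150 ft³ = 1050 ft³; used 760 ft³; unused 290 ft³.

290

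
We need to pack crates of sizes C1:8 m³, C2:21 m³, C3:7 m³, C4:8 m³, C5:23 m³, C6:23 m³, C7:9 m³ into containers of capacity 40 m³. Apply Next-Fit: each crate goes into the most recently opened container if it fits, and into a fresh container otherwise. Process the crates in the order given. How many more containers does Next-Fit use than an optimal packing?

Next-Fit: [8,21,7] [8,23] [23,9] → 3 containers.
Total size 99 m³; any packing needs at least ⌈99/40⌉ = 3 containers.
So 3 is already optimal.

0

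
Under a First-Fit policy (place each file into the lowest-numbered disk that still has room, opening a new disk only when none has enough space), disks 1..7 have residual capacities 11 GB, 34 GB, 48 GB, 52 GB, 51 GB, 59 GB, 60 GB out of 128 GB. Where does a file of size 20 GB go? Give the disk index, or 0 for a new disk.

2

Disks with room: disk 2 (34 GB), disk 3 (48 GB), disk 4 (52 GB), disk 5 (51 GB), disk 6 (59 GB), disk 7 (60 GB).
The first with room is disk 2.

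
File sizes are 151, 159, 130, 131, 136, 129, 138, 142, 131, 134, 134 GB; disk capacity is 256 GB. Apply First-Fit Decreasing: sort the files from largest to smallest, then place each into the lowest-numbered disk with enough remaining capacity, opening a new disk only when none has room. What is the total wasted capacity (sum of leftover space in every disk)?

1301

Sorted descending: 159, 151, 142, 138, 136, 134, 134, 131, 131, 130, 129.
159 GB → disk 1 (remaining 97 GB)
151 GB → disk 2 (remaining 105 GB)
142 GB → disk 3 (remaining 114 GB)
138 GB → disk 4 (remaining 118 GB)
136 GB → disk 5 (remaining 120 GB)
134 GB → disk 6 (remaining 122 GB)
134 GB → disk 7 (remaining 122 GB)
131 GB → disk 8 (remaining 125 GB)
131 GB → disk 9 (remaining 125 GB)
130 GB → disk 10 (remaining 126 GB)
129 GB → disk 11 (remaining 127 GB)
11 disks × 256 GB = 2816 GB; used 1515 GB; unused 1301 GB.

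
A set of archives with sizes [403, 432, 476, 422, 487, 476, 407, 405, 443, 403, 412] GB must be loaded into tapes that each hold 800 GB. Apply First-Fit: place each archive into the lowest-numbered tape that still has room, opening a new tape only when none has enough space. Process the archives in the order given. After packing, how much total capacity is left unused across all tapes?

4034

Put 403 GB in tape 1; 397 GB remain.
Put 432 GB in tape 2; 368 GB remain.
Put 476 GB in tape 3; 324 GB remain.
Put 422 GB in tape 4; 378 GB remain.
Put 487 GB in tape 5; 313 GB remain.
Put 476 GB in tape 6; 324 GB remain.
Put 407 GB in tape 7; 393 GB remain.
Put 405 GB in tape 8; 395 GB remain.
Put 443 GB in tape 9; 357 GB remain.
Put 403 GB in tape 10; 397 GB remain.
Put 412 GB in tape 11; 388 GB remain.
11 tapes × 800 GB = 8800 GB; used 4766 GB; unused 4034 GB.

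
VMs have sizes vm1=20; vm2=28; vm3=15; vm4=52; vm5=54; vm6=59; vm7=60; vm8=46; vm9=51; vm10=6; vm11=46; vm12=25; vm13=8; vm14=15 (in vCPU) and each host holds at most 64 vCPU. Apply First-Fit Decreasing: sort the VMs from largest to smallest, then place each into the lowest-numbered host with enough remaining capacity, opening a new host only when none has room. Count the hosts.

9

Sorted descending: 60, 59, 54, 52, 51, 46, 46, 28, 25, 20, 15, 15, 8, 6.
host 1: place 60 vCPU, 4 vCPU left
host 2: place 59 vCPU, 5 vCPU left
host 3: place 54 vCPU, 10 vCPU left
host 4: place 52 vCPU, 12 vCPU left
host 5: place 51 vCPU, 13 vCPU left
host 6: place 46 vCPU, 18 vCPU left
host 7: place 46 vCPU, 18 vCPU left
host 8: place 28 vCPU, 36 vCPU left
host 8: place 25 vCPU, 11 vCPU left
host 9: place 20 vCPU, 44 vCPU left
host 6: place 15 vCPU, 3 vCPU left
host 7: place 15 vCPU, 3 vCPU left
host 3: place 8 vCPU, 2 vCPU left
host 4: place 6 vCPU, 6 vCPU left
Final hosts: [60] [59] [54,8] [52,6] [51] [46,15] [46,15] [28,25] [20].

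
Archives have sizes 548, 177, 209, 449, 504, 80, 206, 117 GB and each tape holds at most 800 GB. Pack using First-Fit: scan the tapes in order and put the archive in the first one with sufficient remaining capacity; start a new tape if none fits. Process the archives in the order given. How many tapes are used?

Put 548 GB in tape 1; 252 GB remain.
Put 177 GB in tape 1; 75 GB remain.
Put 209 GB in tape 2; 591 GB remain.
Put 449 GB in tape 2; 142 GB remain.
Put 504 GB in tape 3; 296 GB remain.
Put 80 GB in tape 2; 62 GB remain.
Put 206 GB in tape 3; 90 GB remain.
Put 117 GB in tape 4; 683 GB remain.
Final tapes: [548,177] [209,449,80] [504,206] [117].

4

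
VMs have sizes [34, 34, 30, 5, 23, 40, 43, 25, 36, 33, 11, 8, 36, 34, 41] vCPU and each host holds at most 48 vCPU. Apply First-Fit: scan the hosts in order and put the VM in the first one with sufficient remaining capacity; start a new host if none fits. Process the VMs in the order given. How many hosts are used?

Put 34 vCPU in host 1; 14 vCPU remain.
Put 34 vCPU in host 2; 14 vCPU remain.
Put 30 vCPU in host 3; 18 vCPU remain.
Put 5 vCPU in host 1; 9 vCPU remain.
Put 23 vCPU in host 4; 25 vCPU remain.
Put 40 vCPU in host 5; 8 vCPU remain.
Put 43 vCPU in host 6; 5 vCPU remain.
Put 25 vCPU in host 4; 0 vCPU remain.
Put 36 vCPU in host 7; 12 vCPU remain.
Put 33 vCPU in host 8; 15 vCPU remain.
Put 11 vCPU in host 2; 3 vCPU remain.
Put 8 vCPU in host 1; 1 vCPU remain.
Put 36 vCPU in host 9; 12 vCPU remain.
Put 34 vCPU in host 10; 14 vCPU remain.
Put 41 vCPU in host 11; 7 vCPU remain.
Final hosts: [34,5,8] [34,11] [30] [23,25] [40] [43] [36] [33] [36] [34] [41].

11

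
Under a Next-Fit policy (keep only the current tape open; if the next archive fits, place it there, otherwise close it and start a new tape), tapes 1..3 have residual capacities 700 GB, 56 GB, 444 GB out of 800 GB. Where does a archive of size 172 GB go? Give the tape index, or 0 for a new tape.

Next-Fit only looks at tape 3, which has 444 GB free.
172 GB fits there.

3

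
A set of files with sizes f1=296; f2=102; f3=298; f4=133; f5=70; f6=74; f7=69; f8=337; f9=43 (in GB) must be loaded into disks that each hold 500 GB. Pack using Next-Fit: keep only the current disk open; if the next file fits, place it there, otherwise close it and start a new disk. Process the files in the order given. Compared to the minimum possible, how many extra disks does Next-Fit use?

1

Next-Fit: [296,102] [298,133] [70,74,69] [337,43] → 4 disks.
Total size 1422 GB; any packing needs at least ⌈1422/500⌉ = 3 disks.
An optimal packing achieves that bound: [337,133] [298,102,74] [296,70,69,43] → 3 disks.
Excess: 4 − 3 = 1.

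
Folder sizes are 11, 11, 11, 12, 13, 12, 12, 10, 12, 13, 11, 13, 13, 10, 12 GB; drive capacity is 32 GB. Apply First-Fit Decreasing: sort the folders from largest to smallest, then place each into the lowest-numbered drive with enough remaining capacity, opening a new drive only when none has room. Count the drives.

7 drives

Sorted descending: 13, 13, 13, 13, 12, 12, 12, 12, 12, 11, 11, 11, 11, 10, 10.
Put 13 GB in drive 1; 19 GB remain.
Put 13 GB in drive 1; 6 GB remain.
Put 13 GB in drive 2; 19 GB remain.
Put 13 GB in drive 2; 6 GB remain.
Put 12 GB in drive 3; 20 GB remain.
Put 12 GB in drive 3; 8 GB remain.
Put 12 GB in drive 4; 20 GB remain.
Put 12 GB in drive 4; 8 GB remain.
Put 12 GB in drive 5; 20 GB remain.
Put 11 GB in drive 5; 9 GB remain.
Put 11 GB in drive 6; 21 GB remain.
Put 11 GB in drive 6; 10 GB remain.
Put 11 GB in drive 7; 21 GB remain.
Put 10 GB in drive 6; 0 GB remain.
Put 10 GB in drive 7; 11 GB remain.
Final drives: [13,13] [13,13] [12,12] [12,12] [12,11] [11,11,10] [11,10].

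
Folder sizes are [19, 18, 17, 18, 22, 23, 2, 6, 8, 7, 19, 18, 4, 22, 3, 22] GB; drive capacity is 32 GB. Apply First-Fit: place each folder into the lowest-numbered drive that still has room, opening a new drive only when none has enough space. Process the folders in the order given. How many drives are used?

10 drives

Put 19 GB in drive 1; 13 GB remain.
Put 18 GB in drive 2; 14 GB remain.
Put 17 GB in drive 3; 15 GB remain.
Put 18 GB in drive 4; 14 GB remain.
Put 22 GB in drive 5; 10 GB remain.
Put 23 GB in drive 6; 9 GB remain.
Put 2 GB in drive 1; 11 GB remain.
Put 6 GB in drive 1; 5 GB remain.
Put 8 GB in drive 2; 6 GB remain.
Put 7 GB in drive 3; 8 GB remain.
Put 19 GB in drive 7; 13 GB remain.
Put 18 GB in drive 8; 14 GB remain.
Put 4 GB in drive 1; 1 GB remain.
Put 22 GB in drive 9; 10 GB remain.
Put 3 GB in drive 2; 3 GB remain.
Put 22 GB in drive 10; 10 GB remain.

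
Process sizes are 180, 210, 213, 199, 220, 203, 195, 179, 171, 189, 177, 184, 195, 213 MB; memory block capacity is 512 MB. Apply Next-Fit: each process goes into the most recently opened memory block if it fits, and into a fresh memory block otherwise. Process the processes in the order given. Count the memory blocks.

Put 180 MB in memory block 1; 332 MB remain.
Put 210 MB in memory block 1; 122 MB remain.
Put 213 MB in memory block 2; 299 MB remain.
Put 199 MB in memory block 2; 100 MB remain.
Put 220 MB in memory block 3; 292 MB remain.
Put 203 MB in memory block 3; 89 MB remain.
Put 195 MB in memory block 4; 317 MB remain.
Put 179 MB in memory block 4; 138 MB remain.
Put 171 MB in memory block 5; 341 MB remain.
Put 189 MB in memory block 5; 152 MB remain.
Put 177 MB in memory block 6; 335 MB remain.
Put 184 MB in memory block 6; 151 MB remain.
Put 195 MB in memory block 7; 317 MB remain.
Put 213 MB in memory block 7; 104 MB remain.
Final memory blocks: [180,210] [213,199] [220,203] [195,179] [171,189] [177,184] [195,213].

7 memory blocks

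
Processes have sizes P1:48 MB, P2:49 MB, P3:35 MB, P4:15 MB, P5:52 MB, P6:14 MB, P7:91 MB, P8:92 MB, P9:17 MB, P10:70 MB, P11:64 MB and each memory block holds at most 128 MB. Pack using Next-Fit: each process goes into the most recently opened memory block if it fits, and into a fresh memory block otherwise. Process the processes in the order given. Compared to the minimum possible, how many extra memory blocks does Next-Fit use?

1

Next-Fit: [48,49] [35,15,52,14] [91] [92,17] [70] [64] → 6 memory blocks.
Total size 547 MB; any packing needs at least ⌈547/128⌉ = 5 memory blocks.
An optimal packing achieves that bound: [92,35] [91,17,15] [70,52] [64,49,14] [48] → 5 memory blocks.
Excess: 6 − 5 = 1.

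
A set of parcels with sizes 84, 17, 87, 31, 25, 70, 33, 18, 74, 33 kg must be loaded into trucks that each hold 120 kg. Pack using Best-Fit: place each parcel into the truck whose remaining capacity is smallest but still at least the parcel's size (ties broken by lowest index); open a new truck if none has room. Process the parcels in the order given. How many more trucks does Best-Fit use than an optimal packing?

1

Best-Fit: [84,17,18] [87,31] [25,70] [33,74] [33] → 5 trucks.
Total size 472 kg; any packing needs at least ⌈472/120⌉ = 4 trucks.
An optimal packing achieves that bound: [87,33] [84,33] [74,25,18] [70,31,17] → 4 trucks.
Excess: 5 − 4 = 1.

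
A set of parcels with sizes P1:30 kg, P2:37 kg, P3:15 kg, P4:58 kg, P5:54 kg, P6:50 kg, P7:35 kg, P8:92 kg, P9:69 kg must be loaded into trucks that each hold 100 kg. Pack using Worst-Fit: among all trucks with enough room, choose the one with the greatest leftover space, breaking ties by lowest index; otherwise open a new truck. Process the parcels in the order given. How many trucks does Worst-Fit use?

6

Put P1 (30 kg) in truck 1; 70 kg remain.
Put P2 (37 kg) in truck 1; 33 kg remain.
Put P3 (15 kg) in truck 1; 18 kg remain.
Put P4 (58 kg) in truck 2; 42 kg remain.
Put P5 (54 kg) in truck 3; 46 kg remain.
Put P6 (50 kg) in truck 4; 50 kg remain.
Put P7 (35 kg) in truck 4; 15 kg remain.
Put P8 (92 kg) in truck 5; 8 kg remain.
Put P9 (69 kg) in truck 6; 31 kg remain.
Final trucks: [30,37,15] [58] [54] [50,35] [92] [69].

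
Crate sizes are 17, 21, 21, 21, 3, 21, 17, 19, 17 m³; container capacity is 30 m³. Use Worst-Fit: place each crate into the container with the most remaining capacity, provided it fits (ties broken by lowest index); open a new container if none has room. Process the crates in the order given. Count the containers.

8

Put 17 m³ in container 1; 13 m³ remain.
Put 21 m³ in container 2; 9 m³ remain.
Put 21 m³ in container 3; 9 m³ remain.
Put 21 m³ in container 4; 9 m³ remain.
Put 3 m³ in container 1; 10 m³ remain.
Put 21 m³ in container 5; 9 m³ remain.
Put 17 m³ in container 6; 13 m³ remain.
Put 19 m³ in container 7; 11 m³ remain.
Put 17 m³ in container 8; 13 m³ remain.
Final containers: [17,3] [21] [21] [21] [21] [17] [19] [17].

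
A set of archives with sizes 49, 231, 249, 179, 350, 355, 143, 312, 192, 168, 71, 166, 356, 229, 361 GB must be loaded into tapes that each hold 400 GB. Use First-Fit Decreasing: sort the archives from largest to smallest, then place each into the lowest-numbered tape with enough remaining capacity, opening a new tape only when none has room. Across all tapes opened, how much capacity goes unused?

189

Sorted descending: 361, 356, 355, 350, 312, 249, 231, 229, 192, 179, 168, 166, 143, 71, 49.
Put 361 GB in tape 1; 39 GB remain.
Put 356 GB in tape 2; 44 GB remain.
Put 355 GB in tape 3; 45 GB remain.
Put 350 GB in tape 4; 50 GB remain.
Put 312 GB in tape 5; 88 GB remain.
Put 249 GB in tape 6; 151 GB remain.
Put 231 GB in tape 7; 169 GB remain.
Put 229 GB in tape 8; 171 GB remain.
Put 192 GB in tape 9; 208 GB remain.
Put 179 GB in tape 9; 29 GB remain.
Put 168 GB in tape 7; 1 GB remain.
Put 166 GB in tape 8; 5 GB remain.
Put 143 GB in tape 6; 8 GB remain.
Put 71 GB in tape 5; 17 GB remain.
Put 49 GB in tape 4; 1 GB remain.
9 tapes × 400 GB = 3600 GB; used 3411 GB; unused 189 GB.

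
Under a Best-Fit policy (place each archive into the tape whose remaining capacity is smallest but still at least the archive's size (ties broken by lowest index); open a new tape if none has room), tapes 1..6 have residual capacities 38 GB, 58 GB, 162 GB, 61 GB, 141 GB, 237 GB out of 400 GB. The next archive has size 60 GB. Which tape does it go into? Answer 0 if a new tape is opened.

4

Tapes with room: tape 3 (162 GB), tape 4 (61 GB), tape 5 (141 GB), tape 6 (237 GB).
Tightest fit is tape 4 with 61 GB free.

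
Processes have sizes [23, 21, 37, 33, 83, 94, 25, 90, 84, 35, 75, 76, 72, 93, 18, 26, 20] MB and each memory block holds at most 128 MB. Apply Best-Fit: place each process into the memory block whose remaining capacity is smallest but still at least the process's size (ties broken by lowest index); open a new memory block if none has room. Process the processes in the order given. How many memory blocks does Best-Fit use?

Put 23 MB in memory block 1; 105 MB remain.
Put 21 MB in memory block 1; 84 MB remain.
Put 37 MB in memory block 1; 47 MB remain.
Put 33 MB in memory block 1; 14 MB remain.
Put 83 MB in memory block 2; 45 MB remain.
Put 94 MB in memory block 3; 34 MB remain.
Put 25 MB in memory block 3; 9 MB remain.
Put 90 MB in memory block 4; 38 MB remain.
Put 84 MB in memory block 5; 44 MB remain.
Put 35 MB in memory block 4; 3 MB remain.
Put 75 MB in memory block 6; 53 MB remain.
Put 76 MB in memory block 7; 52 MB remain.
Put 72 MB in memory block 8; 56 MB remain.
Put 93 MB in memory block 9; 35 MB remain.
Put 18 MB in memory block 9; 17 MB remain.
Put 26 MB in memory block 5; 18 MB remain.
Put 20 MB in memory block 2; 25 MB remain.
Final memory blocks: [23,21,37,33] [83,20] [94,25] [90,35] [84,26] [75] [76] [72] [93,18].

9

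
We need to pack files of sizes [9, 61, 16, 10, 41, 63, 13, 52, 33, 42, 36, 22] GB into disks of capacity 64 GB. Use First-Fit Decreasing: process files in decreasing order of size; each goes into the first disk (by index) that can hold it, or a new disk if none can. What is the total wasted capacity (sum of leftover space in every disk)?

Sorted descending: 63, 61, 52, 42, 41, 36, 33, 22, 16, 13, 10, 9.
Put 63 GB in disk 1; 1 GB remain.
Put 61 GB in disk 2; 3 GB remain.
Put 52 GB in disk 3; 12 GB remain.
Put 42 GB in disk 4; 22 GB remain.
Put 41 GB in disk 5; 23 GB remain.
Put 36 GB in disk 6; 28 GB remain.
Put 33 GB in disk 7; 31 GB remain.
Put 22 GB in disk 4; 0 GB remain.
Put 16 GB in disk 5; 7 GB remain.
Put 13 GB in disk 6; 15 GB remain.
Put 10 GB in disk 3; 2 GB remain.
Put 9 GB in disk 6; 6 GB remain.
7 disks × 64 GB = 448 GB; used 398 GB; unused 50 GB.

50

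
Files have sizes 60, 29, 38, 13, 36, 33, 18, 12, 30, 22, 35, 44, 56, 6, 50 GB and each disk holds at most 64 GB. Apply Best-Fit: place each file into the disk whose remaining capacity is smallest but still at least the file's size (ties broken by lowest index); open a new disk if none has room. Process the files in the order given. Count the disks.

disk 1: place 60 GB, 4 GB left
disk 2: place 29 GB, 35 GB left
disk 3: place 38 GB, 26 GB left
disk 3: place 13 GB, 13 GB left
disk 4: place 36 GB, 28 GB left
disk 2: place 33 GB, 2 GB left
disk 4: place 18 GB, 10 GB left
disk 3: place 12 GB, 1 GB left
disk 5: place 30 GB, 34 GB left
disk 5: place 22 GB, 12 GB left
disk 6: place 35 GB, 29 GB left
disk 7: place 44 GB, 20 GB left
disk 8: place 56 GB, 8 GB left
disk 8: place 6 GB, 2 GB left
disk 9: place 50 GB, 14 GB left
Final disks: [60] [29,33] [38,13,12] [36,18] [30,22] [35] [44] [56,6] [50].

9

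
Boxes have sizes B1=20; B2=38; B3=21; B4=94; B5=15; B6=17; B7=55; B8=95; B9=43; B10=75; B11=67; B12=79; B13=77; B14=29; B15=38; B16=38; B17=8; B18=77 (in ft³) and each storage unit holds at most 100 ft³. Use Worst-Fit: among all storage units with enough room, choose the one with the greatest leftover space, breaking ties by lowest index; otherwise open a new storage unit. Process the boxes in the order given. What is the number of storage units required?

B1 (20 ft³) → storage unit 1 (remaining 80 ft³)
B2 (38 ft³) → storage unit 1 (remaining 42 ft³)
B3 (21 ft³) → storage unit 1 (remaining 21 ft³)
B4 (94 ft³) → storage unit 2 (remaining 6 ft³)
B5 (15 ft³) → storage unit 1 (remaining 6 ft³)
B6 (17 ft³) → storage unit 3 (remaining 83 ft³)
B7 (55 ft³) → storage unit 3 (remaining 28 ft³)
B8 (95 ft³) → storage unit 4 (remaining 5 ft³)
B9 (43 ft³) → storage unit 5 (remaining 57 ft³)
B10 (75 ft³) → storage unit 6 (remaining 25 ft³)
B11 (67 ft³) → storage unit 7 (remaining 33 ft³)
B12 (79 ft³) → storage unit 8 (remaining 21 ft³)
B13 (77 ft³) → storage unit 9 (remaining 23 ft³)
B14 (29 ft³) → storage unit 5 (remaining 28 ft³)
B15 (38 ft³) → storage unit 10 (remaining 62 ft³)
B16 (38 ft³) → storage unit 10 (remaining 24 ft³)
B17 (8 ft³) → storage unit 7 (remaining 25 ft³)
B18 (77 ft³) → storage unit 11 (remaining 23 ft³)

11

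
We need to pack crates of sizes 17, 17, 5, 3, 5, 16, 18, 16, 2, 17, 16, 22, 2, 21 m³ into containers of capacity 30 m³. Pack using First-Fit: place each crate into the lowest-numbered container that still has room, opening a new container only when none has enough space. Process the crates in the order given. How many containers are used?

9

17 m³ → container 1 (remaining 13 m³)
17 m³ → container 2 (remaining 13 m³)
5 m³ → container 1 (remaining 8 m³)
3 m³ → container 1 (remaining 5 m³)
5 m³ → container 1 (remaining 0 m³)
16 m³ → container 3 (remaining 14 m³)
18 m³ → container 4 (remaining 12 m³)
16 m³ → container 5 (remaining 14 m³)
2 m³ → container 2 (remaining 11 m³)
17 m³ → container 6 (remaining 13 m³)
16 m³ → container 7 (remaining 14 m³)
22 m³ → container 8 (remaining 8 m³)
2 m³ → container 2 (remaining 9 m³)
21 m³ → container 9 (remaining 9 m³)
Final containers: [17,5,3,5] [17,2,2] [16] [18] [16] [17] [16] [22] [21].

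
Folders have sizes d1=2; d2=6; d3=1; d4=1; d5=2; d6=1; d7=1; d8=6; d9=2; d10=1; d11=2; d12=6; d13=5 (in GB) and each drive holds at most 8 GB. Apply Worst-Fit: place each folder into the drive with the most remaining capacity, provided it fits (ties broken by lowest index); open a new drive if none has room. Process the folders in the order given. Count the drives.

5 drives

drive 1: place d1 (2 GB), 6 GB left
drive 1: place d2 (6 GB), 0 GB left
drive 2: place d3 (1 GB), 7 GB left
drive 2: place d4 (1 GB), 6 GB left
drive 2: place d5 (2 GB), 4 GB left
drive 2: place d6 (1 GB), 3 GB left
drive 2: place d7 (1 GB), 2 GB left
drive 3: place d8 (6 GB), 2 GB left
drive 2: place d9 (2 GB), 0 GB left
drive 3: place d10 (1 GB), 1 GB left
drive 4: place d11 (2 GB), 6 GB left
drive 4: place d12 (6 GB), 0 GB left
drive 5: place d13 (5 GB), 3 GB left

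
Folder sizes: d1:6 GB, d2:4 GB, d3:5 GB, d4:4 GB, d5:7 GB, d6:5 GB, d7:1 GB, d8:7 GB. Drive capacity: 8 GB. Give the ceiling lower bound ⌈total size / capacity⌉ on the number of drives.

Total size = 6 + 4 + 5 + 4 + 7 + 5 + 1 + 7 = 39 GB.
⌈39 / 8⌉ = 5.

5 drives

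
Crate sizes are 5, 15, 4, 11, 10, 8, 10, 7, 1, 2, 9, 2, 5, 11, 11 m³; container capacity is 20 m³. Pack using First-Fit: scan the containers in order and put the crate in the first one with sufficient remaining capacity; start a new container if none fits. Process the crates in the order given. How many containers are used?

7

Put 5 m³ in container 1; 15 m³ remain.
Put 15 m³ in container 1; 0 m³ remain.
Put 4 m³ in container 2; 16 m³ remain.
Put 11 m³ in container 2; 5 m³ remain.
Put 10 m³ in container 3; 10 m³ remain.
Put 8 m³ in container 3; 2 m³ remain.
Put 10 m³ in container 4; 10 m³ remain.
Put 7 m³ in container 4; 3 m³ remain.
Put 1 m³ in container 2; 4 m³ remain.
Put 2 m³ in container 2; 2 m³ remain.
Put 9 m³ in container 5; 11 m³ remain.
Put 2 m³ in container 2; 0 m³ remain.
Put 5 m³ in container 5; 6 m³ remain.
Put 11 m³ in container 6; 9 m³ remain.
Put 11 m³ in container 7; 9 m³ remain.
Final containers: [5,15] [4,11,1,2,2] [10,8] [10,7] [9,5] [11] [11].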